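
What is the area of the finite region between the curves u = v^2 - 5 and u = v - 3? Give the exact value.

9/2

Both boundary curves give u as a function of v, so integrate with respect to v. Setting them equal: v^2 - v - 2 = 0, i.e. (v - 2)*(v + 1) = 0, so they meet at v = -1, 2.
For v in [-1, 2], u = v^2 - 5 is on the left; area = ∫[-1,2] (-(v^2 - v - 2)) dv = 9/2.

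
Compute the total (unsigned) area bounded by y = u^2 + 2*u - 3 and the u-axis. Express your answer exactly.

The curve meets the u-axis where u^2 + 2*u - 3 = 0, i.e. (u - 1)*(u + 3) = 0, at u = -3, 1.
On [-3, 1] the curve lies below the axis; ∫[-3,1] (u^2 + 2*u - 3) du = -32/3, giving area 32/3.

32/3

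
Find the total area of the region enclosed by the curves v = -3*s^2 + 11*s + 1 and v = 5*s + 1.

Set the curves equal: -3*s^2 + 11*s + 1 = 5*s + 1, so -3*s^2 + 6*s = 0, which factors as -3*s*(s - 2) = 0. The curves meet at s = 0, 2.
On [0, 2], v = -3*s^2 + 11*s + 1 is on top; that piece has area ∫[0,2] (-3*s^2 + 6*s) ds = 4.

4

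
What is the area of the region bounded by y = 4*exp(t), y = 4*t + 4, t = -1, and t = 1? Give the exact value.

On [-1, 1], (4*exp(t)) - (4*t + 4) = -4*t + 4*exp(t) - 4 is ≥ 0 throughout, so the area is a single integral of |-4*t + 4*exp(t) - 4|.
∫[-1,1] (-4*t + 4*exp(t) - 4) dt = -8 - 4*exp(-1) + 4*exp(1).

-8 - 4*exp(-1) + 4*exp(1)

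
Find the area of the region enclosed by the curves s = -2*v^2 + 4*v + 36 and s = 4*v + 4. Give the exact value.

512/3

Both boundary curves give s as a function of v, so integrate with respect to v. Setting them equal: -2*v^2 + 32 = 0, i.e. -2*(v - 4)*(v + 4) = 0, so they meet at v = -4, 4.
For v in [-4, 4], s = -2*v^2 + 4*v + 36 is on the right; area = ∫[-4,4] (-2*v^2 + 32) dv = 512/3.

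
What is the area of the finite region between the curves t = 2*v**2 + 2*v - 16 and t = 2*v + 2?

72

Both boundary curves give t as a function of v, so integrate with respect to v. Setting them equal: 2*v**2 - 18 = 0, i.e. 2*(v - 3)*(v + 3) = 0, so they meet at v = -3, 3.
For v in [-3, 3], t = 2*v**2 + 2*v - 16 is on the left; area = ∫[-3,3] (-(2*v**2 - 18)) dv = 72.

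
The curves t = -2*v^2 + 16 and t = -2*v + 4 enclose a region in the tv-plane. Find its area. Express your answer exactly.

125/3

Both boundary curves give t as a function of v, so integrate with respect to v. Setting them equal: -2*v^2 + 2*v + 12 = 0, i.e. -2*(v - 3)*(v + 2) = 0, so they meet at v = -2, 3.
For v in [-2, 3], t = -2*v^2 + 16 is on the right; area = ∫[-2,3] (-2*v^2 + 2*v + 12) dv = 125/3.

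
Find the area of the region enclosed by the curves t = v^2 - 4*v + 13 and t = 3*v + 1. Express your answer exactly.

Both boundary curves give t as a function of v, so integrate with respect to v. Setting them equal: v^2 - 7*v + 12 = 0, i.e. (v - 4)*(v - 3) = 0, so they meet at v = 3, 4.
For v in [3, 4], t = v^2 - 4*v + 13 is on the left; area = ∫[3,4] (-(v^2 - 7*v + 12)) dv = 1/6.

1/6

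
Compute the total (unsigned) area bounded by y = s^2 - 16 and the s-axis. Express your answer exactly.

The curve meets the s-axis where s^2 - 16 = 0, i.e. (s - 4)*(s + 4) = 0, at s = -4, 4.
On [-4, 4] the curve lies below the axis; ∫[-4,4] (s^2 - 16) ds = -256/3, giving area 256/3.

256/3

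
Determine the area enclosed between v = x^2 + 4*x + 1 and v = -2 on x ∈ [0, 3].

36

On [0, 3], (x^2 + 4*x + 1) - (-2) = x^2 + 4*x + 3 is ≥ 0 throughout, so the area is a single integral of |x^2 + 4*x + 3|.
∫[0,3] (x^2 + 4*x + 3) dx = 36.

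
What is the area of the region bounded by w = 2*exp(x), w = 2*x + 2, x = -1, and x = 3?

On [-1, 3], (2*exp(x)) - (2*x + 2) = -2*x + 2*exp(x) - 2 is ≥ 0 throughout, so the area is a single integral of |-2*x + 2*exp(x) - 2|.
∫[-1,3] (-2*x + 2*exp(x) - 2) dx = -16 - 2*exp(-1) + 2*exp(3).

-16 - 2*exp(-1) + 2*exp(3)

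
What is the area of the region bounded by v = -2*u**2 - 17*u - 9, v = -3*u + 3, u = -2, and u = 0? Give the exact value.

10

The difference (-2*u**2 - 17*u - 9) - (-3*u + 3) = -2*u**2 - 14*u - 12 changes sign at u = -1 inside [-2, 0], so split the integral there.
∫[-2,-1] (-2*u**2 - 14*u - 12) du = 13/3.
∫[-1,0] (-2*u**2 - 14*u - 12) du = -17/3; the area of that piece is 17/3.
Total area = 13/3 + 17/3 = 10.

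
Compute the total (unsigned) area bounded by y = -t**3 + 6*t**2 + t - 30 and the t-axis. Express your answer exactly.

407/4

The curve meets the t-axis where -t**3 + 6*t**2 + t - 30 = 0, i.e. -(t - 5)*(t - 3)*(t + 2) = 0, at t = -2, 3, 5.
On [-2, 3] the curve lies below the axis; ∫[-2,3] (-t**3 + 6*t**2 + t - 30) dt = -375/4, giving area 375/4.
On [3, 5] the curve lies above the axis; ∫[3,5] (-t**3 + 6*t**2 + t - 30) dt = 8, giving area 8.
Total area = 375/4 + 8 = 407/4.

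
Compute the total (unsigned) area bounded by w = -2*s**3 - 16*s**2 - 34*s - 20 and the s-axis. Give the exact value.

71/3

The curve meets the s-axis where -2*s**3 - 16*s**2 - 34*s - 20 = 0, i.e. -2*(s + 1)*(s + 2)*(s + 5) = 0, at s = -5, -2, -1.
On [-5, -2] the curve lies below the axis; ∫[-5,-2] (-2*s**3 - 16*s**2 - 34*s - 20) ds = -45/2, giving area 45/2.
On [-2, -1] the curve lies above the axis; ∫[-2,-1] (-2*s**3 - 16*s**2 - 34*s - 20) ds = 7/6, giving area 7/6.
Total area = 45/2 + 7/6 = 71/3.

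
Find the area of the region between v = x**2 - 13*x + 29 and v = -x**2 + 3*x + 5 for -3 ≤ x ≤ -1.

On [-3, -1], (x**2 - 13*x + 29) - (-x**2 + 3*x + 5) = 2*x**2 - 16*x + 24 is ≥ 0 throughout, so the area is a single integral of |2*x**2 - 16*x + 24|.
∫[-3,-1] (2*x**2 - 16*x + 24) dx = 388/3.

388/3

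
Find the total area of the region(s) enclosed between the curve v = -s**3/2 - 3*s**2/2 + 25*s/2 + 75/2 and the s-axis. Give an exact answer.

The curve meets the s-axis where -s**3/2 - 3*s**2/2 + 25*s/2 + 75/2 = 0, i.e. -(s - 5)*(s + 3)*(s + 5)/2 = 0, at s = -5, -3, 5.
On [-5, -3] the curve lies below the axis; ∫[-5,-3] (-s**3/2 - 3*s**2/2 + 25*s/2 + 75/2) ds = -6, giving area 6.
On [-3, 5] the curve lies above the axis; ∫[-3,5] (-s**3/2 - 3*s**2/2 + 25*s/2 + 75/2) ds = 256, giving area 256.
Total area = 6 + 256 = 262.

262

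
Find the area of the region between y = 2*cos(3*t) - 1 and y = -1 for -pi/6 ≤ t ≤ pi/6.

4/3

On [-pi/6, pi/6], (2*cos(3*t) - 1) - (-1) = 2*cos(3*t) is ≥ 0 throughout, so the area is a single integral of |2*cos(3*t)|.
∫[-pi/6,pi/6] (2*cos(3*t)) dt = 4/3.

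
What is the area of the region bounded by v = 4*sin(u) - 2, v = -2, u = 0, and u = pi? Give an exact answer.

On [0, pi], (4*sin(u) - 2) - (-2) = 4*sin(u) is ≥ 0 throughout, so the area is a single integral of |4*sin(u)|.
∫[0,pi] (4*sin(u)) du = 8.

8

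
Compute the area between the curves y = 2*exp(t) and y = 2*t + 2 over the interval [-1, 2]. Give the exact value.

On [-1, 2], (2*exp(t)) - (2*t + 2) = -2*t + 2*exp(t) - 2 is ≥ 0 throughout, so the area is a single integral of |-2*t + 2*exp(t) - 2|.
∫[-1,2] (-2*t + 2*exp(t) - 2) dt = -9 - 2*exp(-1) + 2*exp(2).

-9 - 2*exp(-1) + 2*exp(2)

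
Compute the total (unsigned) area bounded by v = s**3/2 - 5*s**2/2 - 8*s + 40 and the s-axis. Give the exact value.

5137/24

The curve meets the s-axis where s**3/2 - 5*s**2/2 - 8*s + 40 = 0, i.e. (s - 5)*(s - 4)*(s + 4)/2 = 0, at s = -4, 4, 5.
On [-4, 4] the curve lies above the axis; ∫[-4,4] (s**3/2 - 5*s**2/2 - 8*s + 40) ds = 640/3, giving area 640/3.
On [4, 5] the curve lies below the axis; ∫[4,5] (s**3/2 - 5*s**2/2 - 8*s + 40) ds = -17/24, giving area 17/24.
Total area = 640/3 + 17/24 = 5137/24.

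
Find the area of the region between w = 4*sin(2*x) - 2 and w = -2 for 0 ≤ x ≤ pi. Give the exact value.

8

The difference (4*sin(2*x) - 2) - (-2) = 4*sin(2*x) changes sign at x = pi/2 inside [0, pi], so split the integral there.
∫[0,pi/2] (4*sin(2*x)) dx = 4.
∫[pi/2,pi] (4*sin(2*x)) dx = -4; the area of that piece is 4.
Total area = 4 + 4 = 8.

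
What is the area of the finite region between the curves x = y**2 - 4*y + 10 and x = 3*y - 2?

1/6

Both boundary curves give x as a function of y, so integrate with respect to y. Setting them equal: y**2 - 7*y + 12 = 0, i.e. (y - 4)*(y - 3) = 0, so they meet at y = 3, 4.
For y in [3, 4], x = y**2 - 4*y + 10 is on the left; area = ∫[3,4] (-(y**2 - 7*y + 12)) dy = 1/6.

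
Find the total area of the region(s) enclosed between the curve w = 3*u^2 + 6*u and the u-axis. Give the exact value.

4

The curve meets the u-axis where 3*u^2 + 6*u = 0, i.e. 3*u*(u + 2) = 0, at u = -2, 0.
On [-2, 0] the curve lies below the axis; ∫[-2,0] (3*u^2 + 6*u) du = -4, giving area 4.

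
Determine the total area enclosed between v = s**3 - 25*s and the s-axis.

The curve meets the s-axis where s**3 - 25*s = 0, i.e. s*(s - 5)*(s + 5) = 0, at s = -5, 0, 5.
On [-5, 0] the curve lies above the axis; ∫[-5,0] (s**3 - 25*s) ds = 625/4, giving area 625/4.
On [0, 5] the curve lies below the axis; ∫[0,5] (s**3 - 25*s) ds = -625/4, giving area 625/4.
Total area = 625/4 + 625/4 = 625/2.

625/2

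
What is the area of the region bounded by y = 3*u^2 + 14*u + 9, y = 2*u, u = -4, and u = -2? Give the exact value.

6

The difference (3*u^2 + 14*u + 9) - (2*u) = 3*u^2 + 12*u + 9 changes sign at u = -3 inside [-4, -2], so split the integral there.
∫[-4,-3] (3*u^2 + 12*u + 9) du = 4.
∫[-3,-2] (3*u^2 + 12*u + 9) du = -2; the area of that piece is 2.
Total area = 4 + 2 = 6.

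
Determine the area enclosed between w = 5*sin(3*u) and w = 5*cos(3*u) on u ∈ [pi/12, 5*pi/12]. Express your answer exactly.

On [pi/12, 5*pi/12], (5*sin(3*u)) - (5*cos(3*u)) = 5*sin(3*u) - 5*cos(3*u) is ≥ 0 throughout, so the area is a single integral of |5*sin(3*u) - 5*cos(3*u)|.
∫[pi/12,5*pi/12] (5*sin(3*u) - 5*cos(3*u)) du = 10*sqrt(2)/3.

10*sqrt(2)/3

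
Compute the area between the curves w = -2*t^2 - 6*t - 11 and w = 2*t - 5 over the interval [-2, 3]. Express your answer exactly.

The difference (-2*t^2 - 6*t - 11) - (2*t - 5) = -2*t^2 - 8*t - 6 changes sign at t = -1 inside [-2, 3], so split the integral there.
∫[-2,-1] (-2*t^2 - 8*t - 6) dt = 4/3.
∫[-1,3] (-2*t^2 - 8*t - 6) dt = -224/3; the area of that piece is 224/3.
Total area = 4/3 + 224/3 = 76.

76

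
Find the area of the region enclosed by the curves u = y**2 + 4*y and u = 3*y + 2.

Both boundary curves give u as a function of y, so integrate with respect to y. Setting them equal: y**2 + y - 2 = 0, i.e. (y - 1)*(y + 2) = 0, so they meet at y = -2, 1.
For y in [-2, 1], u = y**2 + 4*y is on the left; area = ∫[-2,1] (-(y**2 + y - 2)) dy = 9/2.

9/2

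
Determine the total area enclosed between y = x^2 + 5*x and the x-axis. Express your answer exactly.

125/6

The curve meets the x-axis where x^2 + 5*x = 0, i.e. x*(x + 5) = 0, at x = -5, 0.
On [-5, 0] the curve lies below the axis; ∫[-5,0] (x^2 + 5*x) dx = -125/6, giving area 125/6.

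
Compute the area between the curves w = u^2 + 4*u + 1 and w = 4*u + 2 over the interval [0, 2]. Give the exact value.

2

The difference (u^2 + 4*u + 1) - (4*u + 2) = u^2 - 1 changes sign at u = 1 inside [0, 2], so split the integral there.
∫[0,1] (u^2 - 1) du = -2/3; the area of that piece is 2/3.
∫[1,2] (u^2 - 1) du = 4/3.
Total area = 2/3 + 4/3 = 2.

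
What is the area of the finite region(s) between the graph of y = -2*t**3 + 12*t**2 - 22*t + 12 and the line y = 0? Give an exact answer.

1

The curve meets the t-axis where -2*t**3 + 12*t**2 - 22*t + 12 = 0, i.e. -2*(t - 3)*(t - 2)*(t - 1) = 0, at t = 1, 2, 3.
On [1, 2] the curve lies below the axis; ∫[1,2] (-2*t**3 + 12*t**2 - 22*t + 12) dt = -1/2, giving area 1/2.
On [2, 3] the curve lies above the axis; ∫[2,3] (-2*t**3 + 12*t**2 - 22*t + 12) dt = 1/2, giving area 1/2.
Total area = 1/2 + 1/2 = 1.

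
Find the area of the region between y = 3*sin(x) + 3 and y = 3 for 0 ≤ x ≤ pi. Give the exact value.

On [0, pi], (3*sin(x) + 3) - (3) = 3*sin(x) is ≥ 0 throughout, so the area is a single integral of |3*sin(x)|.
∫[0,pi] (3*sin(x)) dx = 6.

6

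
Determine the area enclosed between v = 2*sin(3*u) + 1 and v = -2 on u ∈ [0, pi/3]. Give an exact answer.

4/3 + pi

On [0, pi/3], (2*sin(3*u) + 1) - (-2) = 2*sin(3*u) + 3 is ≥ 0 throughout, so the area is a single integral of |2*sin(3*u) + 3|.
∫[0,pi/3] (2*sin(3*u) + 3) du = 4/3 + pi.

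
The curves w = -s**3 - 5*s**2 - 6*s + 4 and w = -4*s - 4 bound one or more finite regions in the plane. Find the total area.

253/12

Set the curves equal: -s**3 - 5*s**2 - 6*s + 4 = -4*s - 4, so -s**3 - 5*s**2 - 2*s + 8 = 0, which factors as -(s - 1)*(s + 2)*(s + 4) = 0. The curves meet at s = -4, -2, 1.
On [-4, -2], w = -4*s - 4 is on top; that piece has area ∫[-4,-2] (-(-s**3 - 5*s**2 - 2*s + 8)) ds = 16/3.
On [-2, 1], w = -s**3 - 5*s**2 - 6*s + 4 is on top; that piece has area ∫[-2,1] (-s**3 - 5*s**2 - 2*s + 8) ds = 63/4.
Total enclosed area = 16/3 + 63/4 = 253/12.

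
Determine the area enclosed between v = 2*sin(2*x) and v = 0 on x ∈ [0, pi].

The difference (2*sin(2*x)) - (0) = 2*sin(2*x) changes sign at x = pi/2 inside [0, pi], so split the integral there.
∫[0,pi/2] (2*sin(2*x)) dx = 2.
∫[pi/2,pi] (2*sin(2*x)) dx = -2; the area of that piece is 2.
Total area = 2 + 2 = 4.

4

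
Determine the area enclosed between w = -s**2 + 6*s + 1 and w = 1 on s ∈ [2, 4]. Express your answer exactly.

On [2, 4], (-s**2 + 6*s + 1) - (1) = -s**2 + 6*s is ≥ 0 throughout, so the area is a single integral of |-s**2 + 6*s|.
∫[2,4] (-s**2 + 6*s) ds = 52/3.

52/3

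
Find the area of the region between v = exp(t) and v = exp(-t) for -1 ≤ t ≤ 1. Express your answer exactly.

-4 + 2*exp(-1) + 2*exp(1)

The difference (exp(t)) - (exp(-t)) = exp(t) - exp(-t) changes sign at t = 0 inside [-1, 1], so split the integral there.
∫[-1,0] (exp(t) - exp(-t)) dt = -exp(1) - exp(-1) + 2; the area of that piece is -2 + exp(-1) + exp(1).
∫[0,1] (exp(t) - exp(-t)) dt = -2 + exp(-1) + exp(1).
Total area = (-2 + exp(-1) + exp(1)) + (-2 + exp(-1) + exp(1)) = -4 + 2*exp(-1) + 2*exp(1).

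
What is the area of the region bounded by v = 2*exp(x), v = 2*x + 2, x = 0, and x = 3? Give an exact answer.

-17 + 2*exp(3)

On [0, 3], (2*exp(x)) - (2*x + 2) = -2*x + 2*exp(x) - 2 is ≥ 0 throughout, so the area is a single integral of |-2*x + 2*exp(x) - 2|.
∫[0,3] (-2*x + 2*exp(x) - 2) dx = -17 + 2*exp(3).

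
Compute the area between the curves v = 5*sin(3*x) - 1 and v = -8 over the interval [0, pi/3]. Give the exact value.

10/3 + 7*pi/3

On [0, pi/3], (5*sin(3*x) - 1) - (-8) = 5*sin(3*x) + 7 is ≥ 0 throughout, so the area is a single integral of |5*sin(3*x) + 7|.
∫[0,pi/3] (5*sin(3*x) + 7) dx = 10/3 + 7*pi/3.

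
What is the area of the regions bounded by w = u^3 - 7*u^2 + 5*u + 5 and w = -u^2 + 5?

Set the curves equal: u^3 - 7*u^2 + 5*u + 5 = -u^2 + 5, so u^3 - 6*u^2 + 5*u = 0, which factors as u*(u - 5)*(u - 1) = 0. The curves meet at u = 0, 1, 5.
On [0, 1], w = u^3 - 7*u^2 + 5*u + 5 is on top; that piece has area ∫[0,1] (u^3 - 6*u^2 + 5*u) du = 3/4.
On [1, 5], w = -u^2 + 5 is on top; that piece has area ∫[1,5] (-(u^3 - 6*u^2 + 5*u)) du = 32.
Total enclosed area = 3/4 + 32 = 131/4.

131/4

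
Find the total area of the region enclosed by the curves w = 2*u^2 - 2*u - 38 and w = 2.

243

Set the curves equal: 2*u^2 - 2*u - 38 = 2, so 2*u^2 - 2*u - 40 = 0, which factors as 2*(u - 5)*(u + 4) = 0. The curves meet at u = -4, 5.
On [-4, 5], w = 2 is on top; that piece has area ∫[-4,5] (-(2*u^2 - 2*u - 40)) du = 243.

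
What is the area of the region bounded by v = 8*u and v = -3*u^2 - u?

Set the curves equal: 8*u = -3*u^2 - u, so 3*u^2 + 9*u = 0, which factors as 3*u*(u + 3) = 0. The curves meet at u = -3, 0.
On [-3, 0], v = -3*u^2 - u is on top; that piece has area ∫[-3,0] (-(3*u^2 + 9*u)) du = 27/2.

27/2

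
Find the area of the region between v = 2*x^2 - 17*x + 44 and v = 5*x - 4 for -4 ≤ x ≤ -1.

On [-4, -1], (2*x^2 - 17*x + 44) - (5*x - 4) = 2*x^2 - 22*x + 48 is ≥ 0 throughout, so the area is a single integral of |2*x^2 - 22*x + 48|.
∫[-4,-1] (2*x^2 - 22*x + 48) dx = 351.

351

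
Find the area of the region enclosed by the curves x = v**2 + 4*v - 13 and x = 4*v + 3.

Both boundary curves give x as a function of v, so integrate with respect to v. Setting them equal: v**2 - 16 = 0, i.e. (v - 4)*(v + 4) = 0, so they meet at v = -4, 4.
For v in [-4, 4], x = v**2 + 4*v - 13 is on the left; area = ∫[-4,4] (-(v**2 - 16)) dv = 256/3.

256/3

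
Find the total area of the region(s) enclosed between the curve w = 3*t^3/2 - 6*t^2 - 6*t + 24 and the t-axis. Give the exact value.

The curve meets the t-axis where 3*t^3/2 - 6*t^2 - 6*t + 24 = 0, i.e. 3*(t - 4)*(t - 2)*(t + 2)/2 = 0, at t = -2, 2, 4.
On [-2, 2] the curve lies above the axis; ∫[-2,2] (3*t^3/2 - 6*t^2 - 6*t + 24) dt = 64, giving area 64.
On [2, 4] the curve lies below the axis; ∫[2,4] (3*t^3/2 - 6*t^2 - 6*t + 24) dt = -10, giving area 10.
Total area = 64 + 10 = 74.

74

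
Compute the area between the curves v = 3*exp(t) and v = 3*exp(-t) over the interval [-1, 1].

-12 + 6*exp(-1) + 6*exp(1)

The difference (3*exp(t)) - (3*exp(-t)) = 3*exp(t) - 3*exp(-t) changes sign at t = 0 inside [-1, 1], so split the integral there.
∫[-1,0] (3*exp(t) - 3*exp(-t)) dt = -3*exp(1) - 3*exp(-1) + 6; the area of that piece is -6 + 3*exp(-1) + 3*exp(1).
∫[0,1] (3*exp(t) - 3*exp(-t)) dt = -6 + 3*exp(-1) + 3*exp(1).
Total area = (-6 + 3*exp(-1) + 3*exp(1)) + (-6 + 3*exp(-1) + 3*exp(1)) = -12 + 6*exp(-1) + 6*exp(1).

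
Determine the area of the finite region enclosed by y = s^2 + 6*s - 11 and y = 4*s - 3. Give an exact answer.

36

Set the curves equal: s^2 + 6*s - 11 = 4*s - 3, so s^2 + 2*s - 8 = 0, which factors as (s - 2)*(s + 4) = 0. The curves meet at s = -4, 2.
On [-4, 2], y = 4*s - 3 is on top; that piece has area ∫[-4,2] (-(s^2 + 2*s - 8)) ds = 36.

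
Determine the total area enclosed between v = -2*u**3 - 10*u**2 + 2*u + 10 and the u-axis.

296/3

The curve meets the u-axis where -2*u**3 - 10*u**2 + 2*u + 10 = 0, i.e. -2*(u - 1)*(u + 1)*(u + 5) = 0, at u = -5, -1, 1.
On [-5, -1] the curve lies below the axis; ∫[-5,-1] (-2*u**3 - 10*u**2 + 2*u + 10) du = -256/3, giving area 256/3.
On [-1, 1] the curve lies above the axis; ∫[-1,1] (-2*u**3 - 10*u**2 + 2*u + 10) du = 40/3, giving area 40/3.
Total area = 256/3 + 40/3 = 296/3.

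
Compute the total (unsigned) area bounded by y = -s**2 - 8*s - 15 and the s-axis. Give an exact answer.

4/3

The curve meets the s-axis where -s**2 - 8*s - 15 = 0, i.e. -(s + 3)*(s + 5) = 0, at s = -5, -3.
On [-5, -3] the curve lies above the axis; ∫[-5,-3] (-s**2 - 8*s - 15) ds = 4/3, giving area 4/3.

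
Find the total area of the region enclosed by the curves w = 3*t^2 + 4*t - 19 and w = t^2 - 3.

72

Set the curves equal: 3*t^2 + 4*t - 19 = t^2 - 3, so 2*t^2 + 4*t - 16 = 0, which factors as 2*(t - 2)*(t + 4) = 0. The curves meet at t = -4, 2.
On [-4, 2], w = t^2 - 3 is on top; that piece has area ∫[-4,2] (-(2*t^2 + 4*t - 16)) dt = 72.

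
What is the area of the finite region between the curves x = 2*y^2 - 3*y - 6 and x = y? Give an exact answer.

Both boundary curves give x as a function of y, so integrate with respect to y. Setting them equal: 2*y^2 - 4*y - 6 = 0, i.e. 2*(y - 3)*(y + 1) = 0, so they meet at y = -1, 3.
For y in [-1, 3], x = 2*y^2 - 3*y - 6 is on the left; area = ∫[-1,3] (-(2*y^2 - 4*y - 6)) dy = 64/3.

64/3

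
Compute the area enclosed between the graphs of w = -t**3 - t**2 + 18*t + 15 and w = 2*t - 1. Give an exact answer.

Set the curves equal: -t**3 - t**2 + 18*t + 15 = 2*t - 1, so -t**3 - t**2 + 16*t + 16 = 0, which factors as -(t - 4)*(t + 1)*(t + 4) = 0. The curves meet at t = -4, -1, 4.
On [-4, -1], w = 2*t - 1 is on top; that piece has area ∫[-4,-1] (-(-t**3 - t**2 + 16*t + 16)) dt = 117/4.
On [-1, 4], w = -t**3 - t**2 + 18*t + 15 is on top; that piece has area ∫[-1,4] (-t**3 - t**2 + 16*t + 16) dt = 1375/12.
Total enclosed area = 117/4 + 1375/12 = 863/6.

863/6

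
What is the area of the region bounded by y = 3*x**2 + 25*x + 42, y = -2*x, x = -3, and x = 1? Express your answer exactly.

The difference (3*x**2 + 25*x + 42) - (-2*x) = 3*x**2 + 27*x + 42 changes sign at x = -2 inside [-3, 1], so split the integral there.
∫[-3,-2] (3*x**2 + 27*x + 42) dx = -13/2; the area of that piece is 13/2.
∫[-2,1] (3*x**2 + 27*x + 42) dx = 189/2.
Total area = 13/2 + 189/2 = 101.

101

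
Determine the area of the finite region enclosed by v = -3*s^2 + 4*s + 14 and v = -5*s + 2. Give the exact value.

125/2

Set the curves equal: -3*s^2 + 4*s + 14 = -5*s + 2, so -3*s^2 + 9*s + 12 = 0, which factors as -3*(s - 4)*(s + 1) = 0. The curves meet at s = -1, 4.
On [-1, 4], v = -3*s^2 + 4*s + 14 is on top; that piece has area ∫[-1,4] (-3*s^2 + 9*s + 12) ds = 125/2.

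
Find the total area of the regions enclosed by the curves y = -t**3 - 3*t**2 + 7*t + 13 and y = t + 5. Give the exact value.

81/2

Set the curves equal: -t**3 - 3*t**2 + 7*t + 13 = t + 5, so -t**3 - 3*t**2 + 6*t + 8 = 0, which factors as -(t - 2)*(t + 1)*(t + 4) = 0. The curves meet at t = -4, -1, 2.
On [-4, -1], y = t + 5 is on top; that piece has area ∫[-4,-1] (-(-t**3 - 3*t**2 + 6*t + 8)) dt = 81/4.
On [-1, 2], y = -t**3 - 3*t**2 + 7*t + 13 is on top; that piece has area ∫[-1,2] (-t**3 - 3*t**2 + 6*t + 8) dt = 81/4.
Total enclosed area = 81/4 + 81/4 = 81/2.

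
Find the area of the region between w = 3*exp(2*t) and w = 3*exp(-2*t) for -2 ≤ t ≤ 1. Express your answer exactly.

-6 + 3*exp(-4)/2 + 3*exp(-2)/2 + 3*exp(2)/2 + 3*exp(4)/2

The difference (3*exp(2*t)) - (3*exp(-2*t)) = 3*exp(2*t) - 3*exp(-2*t) changes sign at t = 0 inside [-2, 1], so split the integral there.
∫[-2,0] (3*exp(2*t) - 3*exp(-2*t)) dt = -3*exp(4)/2 - 3*exp(-4)/2 + 3; the area of that piece is -3 + 3*exp(-4)/2 + 3*exp(4)/2.
∫[0,1] (3*exp(2*t) - 3*exp(-2*t)) dt = -3 + 3*exp(-2)/2 + 3*exp(2)/2.
Total area = (-3 + 3*exp(-4)/2 + 3*exp(4)/2) + (-3 + 3*exp(-2)/2 + 3*exp(2)/2) = -6 + 3*exp(-4)/2 + 3*exp(-2)/2 + 3*exp(2)/2 + 3*exp(4)/2.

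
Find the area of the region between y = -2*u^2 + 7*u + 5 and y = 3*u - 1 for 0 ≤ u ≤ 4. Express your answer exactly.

The difference (-2*u^2 + 7*u + 5) - (3*u - 1) = -2*u^2 + 4*u + 6 changes sign at u = 3 inside [0, 4], so split the integral there.
∫[0,3] (-2*u^2 + 4*u + 6) du = 18.
∫[3,4] (-2*u^2 + 4*u + 6) du = -14/3; the area of that piece is 14/3.
Total area = 18 + 14/3 = 68/3.

68/3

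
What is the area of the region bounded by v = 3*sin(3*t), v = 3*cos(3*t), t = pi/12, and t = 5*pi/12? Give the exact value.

On [pi/12, 5*pi/12], (3*sin(3*t)) - (3*cos(3*t)) = 3*sin(3*t) - 3*cos(3*t) is ≥ 0 throughout, so the area is a single integral of |3*sin(3*t) - 3*cos(3*t)|.
∫[pi/12,5*pi/12] (3*sin(3*t) - 3*cos(3*t)) dt = 2*sqrt(2).

2*sqrt(2)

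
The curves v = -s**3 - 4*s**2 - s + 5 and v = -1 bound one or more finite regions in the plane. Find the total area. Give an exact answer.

Set the curves equal: -s**3 - 4*s**2 - s + 5 = -1, so -s**3 - 4*s**2 - s + 6 = 0, which factors as -(s - 1)*(s + 2)*(s + 3) = 0. The curves meet at s = -3, -2, 1.
On [-3, -2], v = -1 is on top; that piece has area ∫[-3,-2] (-(-s**3 - 4*s**2 - s + 6)) ds = 7/12.
On [-2, 1], v = -s**3 - 4*s**2 - s + 5 is on top; that piece has area ∫[-2,1] (-s**3 - 4*s**2 - s + 6) ds = 45/4.
Total enclosed area = 7/12 + 45/4 = 71/6.

71/6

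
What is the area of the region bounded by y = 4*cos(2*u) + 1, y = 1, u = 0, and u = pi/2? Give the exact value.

The difference (4*cos(2*u) + 1) - (1) = 4*cos(2*u) changes sign at u = pi/4 inside [0, pi/2], so split the integral there.
∫[0,pi/4] (4*cos(2*u)) du = 2.
∫[pi/4,pi/2] (4*cos(2*u)) du = -2; the area of that piece is 2.
Total area = 2 + 2 = 4.

4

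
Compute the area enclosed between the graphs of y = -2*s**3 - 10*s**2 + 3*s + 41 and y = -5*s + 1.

Set the curves equal: -2*s**3 - 10*s**2 + 3*s + 41 = -5*s + 1, so -2*s**3 - 10*s**2 + 8*s + 40 = 0, which factors as -2*(s - 2)*(s + 2)*(s + 5) = 0. The curves meet at s = -5, -2, 2.
On [-5, -2], y = -5*s + 1 is on top; that piece has area ∫[-5,-2] (-(-2*s**3 - 10*s**2 + 8*s + 40)) ds = 99/2.
On [-2, 2], y = -2*s**3 - 10*s**2 + 3*s + 41 is on top; that piece has area ∫[-2,2] (-2*s**3 - 10*s**2 + 8*s + 40) ds = 320/3.
Total enclosed area = 99/2 + 320/3 = 937/6.

937/6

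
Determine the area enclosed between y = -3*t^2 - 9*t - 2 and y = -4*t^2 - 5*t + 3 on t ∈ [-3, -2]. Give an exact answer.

On [-3, -2], (-3*t^2 - 9*t - 2) - (-4*t^2 - 5*t + 3) = t^2 - 4*t - 5 is ≥ 0 throughout, so the area is a single integral of |t^2 - 4*t - 5|.
∫[-3,-2] (t^2 - 4*t - 5) dt = 34/3.

34/3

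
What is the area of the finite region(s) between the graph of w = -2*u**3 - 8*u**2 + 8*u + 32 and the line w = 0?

296/3

The curve meets the u-axis where -2*u**3 - 8*u**2 + 8*u + 32 = 0, i.e. -2*(u - 2)*(u + 2)*(u + 4) = 0, at u = -4, -2, 2.
On [-4, -2] the curve lies below the axis; ∫[-4,-2] (-2*u**3 - 8*u**2 + 8*u + 32) du = -40/3, giving area 40/3.
On [-2, 2] the curve lies above the axis; ∫[-2,2] (-2*u**3 - 8*u**2 + 8*u + 32) du = 256/3, giving area 256/3.
Total area = 40/3 + 256/3 = 296/3.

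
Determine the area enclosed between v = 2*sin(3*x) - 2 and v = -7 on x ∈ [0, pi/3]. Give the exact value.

On [0, pi/3], (2*sin(3*x) - 2) - (-7) = 2*sin(3*x) + 5 is ≥ 0 throughout, so the area is a single integral of |2*sin(3*x) + 5|.
∫[0,pi/3] (2*sin(3*x) + 5) dx = 4/3 + 5*pi/3.

4/3 + 5*pi/3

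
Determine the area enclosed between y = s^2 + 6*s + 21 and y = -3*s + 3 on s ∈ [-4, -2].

3

The difference (s^2 + 6*s + 21) - (-3*s + 3) = s^2 + 9*s + 18 changes sign at s = -3 inside [-4, -2], so split the integral there.
∫[-4,-3] (s^2 + 9*s + 18) ds = -7/6; the area of that piece is 7/6.
∫[-3,-2] (s^2 + 9*s + 18) ds = 11/6.
Total area = 7/6 + 11/6 = 3.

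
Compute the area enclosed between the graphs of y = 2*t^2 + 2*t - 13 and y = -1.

125/3

Set the curves equal: 2*t^2 + 2*t - 13 = -1, so 2*t^2 + 2*t - 12 = 0, which factors as 2*(t - 2)*(t + 3) = 0. The curves meet at t = -3, 2.
On [-3, 2], y = -1 is on top; that piece has area ∫[-3,2] (-(2*t^2 + 2*t - 12)) dt = 125/3.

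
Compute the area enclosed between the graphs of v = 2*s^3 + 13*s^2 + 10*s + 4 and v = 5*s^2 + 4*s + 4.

37/6

Set the curves equal: 2*s^3 + 13*s^2 + 10*s + 4 = 5*s^2 + 4*s + 4, so 2*s^3 + 8*s^2 + 6*s = 0, which factors as 2*s*(s + 1)*(s + 3) = 0. The curves meet at s = -3, -1, 0.
On [-3, -1], v = 2*s^3 + 13*s^2 + 10*s + 4 is on top; that piece has area ∫[-3,-1] (2*s^3 + 8*s^2 + 6*s) ds = 16/3.
On [-1, 0], v = 5*s^2 + 4*s + 4 is on top; that piece has area ∫[-1,0] (-(2*s^3 + 8*s^2 + 6*s)) ds = 5/6.
Total enclosed area = 16/3 + 5/6 = 37/6.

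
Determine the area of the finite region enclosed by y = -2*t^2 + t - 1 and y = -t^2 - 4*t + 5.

1/6

Set the curves equal: -2*t^2 + t - 1 = -t^2 - 4*t + 5, so -t^2 + 5*t - 6 = 0, which factors as -(t - 3)*(t - 2) = 0. The curves meet at t = 2, 3.
On [2, 3], y = -2*t^2 + t - 1 is on top; that piece has area ∫[2,3] (-t^2 + 5*t - 6) dt = 1/6.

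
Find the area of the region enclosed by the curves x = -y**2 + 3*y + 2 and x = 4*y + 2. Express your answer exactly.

1/6

Both boundary curves give x as a function of y, so integrate with respect to y. Setting them equal: -y**2 - y = 0, i.e. -y*(y + 1) = 0, so they meet at y = -1, 0.
For y in [-1, 0], x = -y**2 + 3*y + 2 is on the right; area = ∫[-1,0] (-y**2 - y) dy = 1/6.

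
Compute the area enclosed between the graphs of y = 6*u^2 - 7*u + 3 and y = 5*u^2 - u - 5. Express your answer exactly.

4/3

Set the curves equal: 6*u^2 - 7*u + 3 = 5*u^2 - u - 5, so u^2 - 6*u + 8 = 0, which factors as (u - 4)*(u - 2) = 0. The curves meet at u = 2, 4.
On [2, 4], y = 5*u^2 - u - 5 is on top; that piece has area ∫[2,4] (-(u^2 - 6*u + 8)) du = 4/3.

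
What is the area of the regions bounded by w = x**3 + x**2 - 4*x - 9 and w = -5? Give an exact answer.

Set the curves equal: x**3 + x**2 - 4*x - 9 = -5, so x**3 + x**2 - 4*x - 4 = 0, which factors as (x - 2)*(x + 1)*(x + 2) = 0. The curves meet at x = -2, -1, 2.
On [-2, -1], w = x**3 + x**2 - 4*x - 9 is on top; that piece has area ∫[-2,-1] (x**3 + x**2 - 4*x - 4) dx = 7/12.
On [-1, 2], w = -5 is on top; that piece has area ∫[-1,2] (-(x**3 + x**2 - 4*x - 4)) dx = 45/4.
Total enclosed area = 7/12 + 45/4 = 71/6.

71/6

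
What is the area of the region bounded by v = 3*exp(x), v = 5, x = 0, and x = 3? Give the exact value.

The difference (3*exp(x)) - (5) = 3*exp(x) - 5 changes sign at x = log(5/3) inside [0, 3], so split the integral there.
∫[0,log(5/3)] (3*exp(x) - 5) dx = log(243/3125) + 2; the area of that piece is -2 + log(3125/243).
∫[log(5/3),3] (3*exp(x) - 5) dx = -20 - 5*log(3) + 5*log(5) + 3*exp(3).
Total area = (-2 + log(3125/243)) + (-20 - 5*log(3) + 5*log(5) + 3*exp(3)) = -22 - 10*log(3) + 10*log(5) + 3*exp(3).

-22 - 10*log(3) + 10*log(5) + 3*exp(3)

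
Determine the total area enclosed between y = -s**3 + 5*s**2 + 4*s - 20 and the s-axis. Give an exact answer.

937/12

The curve meets the s-axis where -s**3 + 5*s**2 + 4*s - 20 = 0, i.e. -(s - 5)*(s - 2)*(s + 2) = 0, at s = -2, 2, 5.
On [-2, 2] the curve lies below the axis; ∫[-2,2] (-s**3 + 5*s**2 + 4*s - 20) ds = -160/3, giving area 160/3.
On [2, 5] the curve lies above the axis; ∫[2,5] (-s**3 + 5*s**2 + 4*s - 20) ds = 99/4, giving area 99/4.
Total area = 160/3 + 99/4 = 937/12.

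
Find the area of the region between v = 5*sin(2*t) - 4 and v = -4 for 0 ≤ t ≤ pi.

10

The difference (5*sin(2*t) - 4) - (-4) = 5*sin(2*t) changes sign at t = pi/2 inside [0, pi], so split the integral there.
∫[0,pi/2] (5*sin(2*t)) dt = 5.
∫[pi/2,pi] (5*sin(2*t)) dt = -5; the area of that piece is 5.
Total area = 5 + 5 = 10.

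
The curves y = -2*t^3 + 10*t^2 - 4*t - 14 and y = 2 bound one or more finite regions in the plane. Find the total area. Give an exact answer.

253/6

Set the curves equal: -2*t^3 + 10*t^2 - 4*t - 14 = 2, so -2*t^3 + 10*t^2 - 4*t - 16 = 0, which factors as -2*(t - 4)*(t - 2)*(t + 1) = 0. The curves meet at t = -1, 2, 4.
On [-1, 2], y = 2 is on top; that piece has area ∫[-1,2] (-(-2*t^3 + 10*t^2 - 4*t - 16)) dt = 63/2.
On [2, 4], y = -2*t^3 + 10*t^2 - 4*t - 14 is on top; that piece has area ∫[2,4] (-2*t^3 + 10*t^2 - 4*t - 16) dt = 32/3.
Total enclosed area = 63/2 + 32/3 = 253/6.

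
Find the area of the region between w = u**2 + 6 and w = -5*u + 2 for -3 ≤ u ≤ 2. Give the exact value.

155/6

The difference (u**2 + 6) - (-5*u + 2) = u**2 + 5*u + 4 changes sign at u = -1 inside [-3, 2], so split the integral there.
∫[-3,-1] (u**2 + 5*u + 4) du = -10/3; the area of that piece is 10/3.
∫[-1,2] (u**2 + 5*u + 4) du = 45/2.
Total area = 10/3 + 45/2 = 155/6.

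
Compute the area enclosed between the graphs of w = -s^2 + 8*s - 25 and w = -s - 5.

Set the curves equal: -s^2 + 8*s - 25 = -s - 5, so -s^2 + 9*s - 20 = 0, which factors as -(s - 5)*(s - 4) = 0. The curves meet at s = 4, 5.
On [4, 5], w = -s^2 + 8*s - 25 is on top; that piece has area ∫[4,5] (-s^2 + 9*s - 20) ds = 1/6.

1/6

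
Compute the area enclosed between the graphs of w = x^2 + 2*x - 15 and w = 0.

256/3

Set the curves equal: x^2 + 2*x - 15 = 0, so x^2 + 2*x - 15 = 0, which factors as (x - 3)*(x + 5) = 0. The curves meet at x = -5, 3.
On [-5, 3], w = 0 is on top; that piece has area ∫[-5,3] (-(x^2 + 2*x - 15)) dx = 256/3.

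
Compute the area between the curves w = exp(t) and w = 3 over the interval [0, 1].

4 - exp(1)

On [0, 1], (exp(t)) - (3) = exp(t) - 3 is ≤ 0 throughout, so the area is a single integral of |exp(t) - 3|.
∫[0,1] (exp(t) - 3) dt = -4 + exp(1); the area of that piece is 4 - exp(1).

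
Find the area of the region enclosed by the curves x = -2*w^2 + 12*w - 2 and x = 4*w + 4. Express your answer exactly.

8/3

Both boundary curves give x as a function of w, so integrate with respect to w. Setting them equal: -2*w^2 + 8*w - 6 = 0, i.e. -2*(w - 3)*(w - 1) = 0, so they meet at w = 1, 3.
For w in [1, 3], x = -2*w^2 + 12*w - 2 is on the right; area = ∫[1,3] (-2*w^2 + 8*w - 6) dw = 8/3.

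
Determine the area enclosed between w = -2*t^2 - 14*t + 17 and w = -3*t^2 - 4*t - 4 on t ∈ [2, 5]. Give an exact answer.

23/3

The difference (-2*t^2 - 14*t + 17) - (-3*t^2 - 4*t - 4) = t^2 - 10*t + 21 changes sign at t = 3 inside [2, 5], so split the integral there.
∫[2,3] (t^2 - 10*t + 21) dt = 7/3.
∫[3,5] (t^2 - 10*t + 21) dt = -16/3; the area of that piece is 16/3.
Total area = 7/3 + 16/3 = 23/3.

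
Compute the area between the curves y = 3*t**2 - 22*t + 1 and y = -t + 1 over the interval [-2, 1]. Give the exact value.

119/2

The difference (3*t**2 - 22*t + 1) - (-t + 1) = 3*t**2 - 21*t changes sign at t = 0 inside [-2, 1], so split the integral there.
∫[-2,0] (3*t**2 - 21*t) dt = 50.
∫[0,1] (3*t**2 - 21*t) dt = -19/2; the area of that piece is 19/2.
Total area = 50 + 19/2 = 119/2.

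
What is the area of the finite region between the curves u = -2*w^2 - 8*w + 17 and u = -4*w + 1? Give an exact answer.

Both boundary curves give u as a function of w, so integrate with respect to w. Setting them equal: -2*w^2 - 4*w + 16 = 0, i.e. -2*(w - 2)*(w + 4) = 0, so they meet at w = -4, 2.
For w in [-4, 2], u = -2*w^2 - 8*w + 17 is on the right; area = ∫[-4,2] (-2*w^2 - 4*w + 16) dw = 72.

72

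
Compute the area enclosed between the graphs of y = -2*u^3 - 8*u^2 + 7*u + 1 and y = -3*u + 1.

Set the curves equal: -2*u^3 - 8*u^2 + 7*u + 1 = -3*u + 1, so -2*u^3 - 8*u^2 + 10*u = 0, which factors as -2*u*(u - 1)*(u + 5) = 0. The curves meet at u = -5, 0, 1.
On [-5, 0], y = -3*u + 1 is on top; that piece has area ∫[-5,0] (-(-2*u^3 - 8*u^2 + 10*u)) du = 875/6.
On [0, 1], y = -2*u^3 - 8*u^2 + 7*u + 1 is on top; that piece has area ∫[0,1] (-2*u^3 - 8*u^2 + 10*u) du = 11/6.
Total enclosed area = 875/6 + 11/6 = 443/3.

443/3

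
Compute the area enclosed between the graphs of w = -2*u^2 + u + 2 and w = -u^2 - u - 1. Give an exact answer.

32/3

Set the curves equal: -2*u^2 + u + 2 = -u^2 - u - 1, so -u^2 + 2*u + 3 = 0, which factors as -(u - 3)*(u + 1) = 0. The curves meet at u = -1, 3.
On [-1, 3], w = -2*u^2 + u + 2 is on top; that piece has area ∫[-1,3] (-u^2 + 2*u + 3) du = 32/3.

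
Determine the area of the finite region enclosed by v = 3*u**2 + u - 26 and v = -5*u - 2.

108

Set the curves equal: 3*u**2 + u - 26 = -5*u - 2, so 3*u**2 + 6*u - 24 = 0, which factors as 3*(u - 2)*(u + 4) = 0. The curves meet at u = -4, 2.
On [-4, 2], v = -5*u - 2 is on top; that piece has area ∫[-4,2] (-(3*u**2 + 6*u - 24)) du = 108.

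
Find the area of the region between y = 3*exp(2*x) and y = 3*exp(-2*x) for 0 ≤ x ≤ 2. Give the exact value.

On [0, 2], (3*exp(2*x)) - (3*exp(-2*x)) = 3*exp(2*x) - 3*exp(-2*x) is ≥ 0 throughout, so the area is a single integral of |3*exp(2*x) - 3*exp(-2*x)|.
∫[0,2] (3*exp(2*x) - 3*exp(-2*x)) dx = -3 + 3*exp(-4)/2 + 3*exp(4)/2.

-3 + 3*exp(-4)/2 + 3*exp(4)/2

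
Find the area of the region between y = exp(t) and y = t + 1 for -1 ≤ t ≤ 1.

On [-1, 1], (exp(t)) - (t + 1) = -t + exp(t) - 1 is ≥ 0 throughout, so the area is a single integral of |-t + exp(t) - 1|.
∫[-1,1] (-t + exp(t) - 1) dt = -2 - exp(-1) + exp(1).

-2 - exp(-1) + exp(1)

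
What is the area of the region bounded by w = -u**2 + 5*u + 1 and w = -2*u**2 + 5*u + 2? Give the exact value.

4/3

Set the curves equal: -u**2 + 5*u + 1 = -2*u**2 + 5*u + 2, so u**2 - 1 = 0, which factors as (u - 1)*(u + 1) = 0. The curves meet at u = -1, 1.
On [-1, 1], w = -2*u**2 + 5*u + 2 is on top; that piece has area ∫[-1,1] (-(u**2 - 1)) du = 4/3.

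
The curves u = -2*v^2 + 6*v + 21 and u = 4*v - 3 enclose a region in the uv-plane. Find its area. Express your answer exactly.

Both boundary curves give u as a function of v, so integrate with respect to v. Setting them equal: -2*v^2 + 2*v + 24 = 0, i.e. -2*(v - 4)*(v + 3) = 0, so they meet at v = -3, 4.
For v in [-3, 4], u = -2*v^2 + 6*v + 21 is on the right; area = ∫[-3,4] (-2*v^2 + 2*v + 24) dv = 343/3.

343/3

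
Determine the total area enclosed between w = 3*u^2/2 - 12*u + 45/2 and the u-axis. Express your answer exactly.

2

The curve meets the u-axis where 3*u^2/2 - 12*u + 45/2 = 0, i.e. 3*(u - 5)*(u - 3)/2 = 0, at u = 3, 5.
On [3, 5] the curve lies below the axis; ∫[3,5] (3*u^2/2 - 12*u + 45/2) du = -2, giving area 2.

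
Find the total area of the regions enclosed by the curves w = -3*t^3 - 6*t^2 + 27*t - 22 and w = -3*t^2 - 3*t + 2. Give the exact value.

443/2

Set the curves equal: -3*t^3 - 6*t^2 + 27*t - 22 = -3*t^2 - 3*t + 2, so -3*t^3 - 3*t^2 + 30*t - 24 = 0, which factors as -3*(t - 2)*(t - 1)*(t + 4) = 0. The curves meet at t = -4, 1, 2.
On [-4, 1], w = -3*t^2 - 3*t + 2 is on top; that piece has area ∫[-4,1] (-(-3*t^3 - 3*t^2 + 30*t - 24)) dt = 875/4.
On [1, 2], w = -3*t^3 - 6*t^2 + 27*t - 22 is on top; that piece has area ∫[1,2] (-3*t^3 - 3*t^2 + 30*t - 24) dt = 11/4.
Total enclosed area = 875/4 + 11/4 = 443/2.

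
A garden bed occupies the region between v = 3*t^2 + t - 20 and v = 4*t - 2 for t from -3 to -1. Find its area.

15

The difference (3*t^2 + t - 20) - (4*t - 2) = 3*t^2 - 3*t - 18 changes sign at t = -2 inside [-3, -1], so split the integral there.
∫[-3,-2] (3*t^2 - 3*t - 18) dt = 17/2.
∫[-2,-1] (3*t^2 - 3*t - 18) dt = -13/2; the area of that piece is 13/2.
Total area = 17/2 + 13/2 = 15.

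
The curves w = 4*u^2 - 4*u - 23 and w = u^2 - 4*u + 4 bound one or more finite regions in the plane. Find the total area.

Set the curves equal: 4*u^2 - 4*u - 23 = u^2 - 4*u + 4, so 3*u^2 - 27 = 0, which factors as 3*(u - 3)*(u + 3) = 0. The curves meet at u = -3, 3.
On [-3, 3], w = u^2 - 4*u + 4 is on top; that piece has area ∫[-3,3] (-(3*u^2 - 27)) du = 108.

108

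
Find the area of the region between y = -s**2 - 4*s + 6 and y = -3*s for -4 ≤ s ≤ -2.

The difference (-s**2 - 4*s + 6) - (-3*s) = -s**2 - s + 6 changes sign at s = -3 inside [-4, -2], so split the integral there.
∫[-4,-3] (-s**2 - s + 6) ds = -17/6; the area of that piece is 17/6.
∫[-3,-2] (-s**2 - s + 6) ds = 13/6.
Total area = 17/6 + 13/6 = 5.

5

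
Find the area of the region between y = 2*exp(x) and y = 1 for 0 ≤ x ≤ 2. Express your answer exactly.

-4 + 2*exp(2)

On [0, 2], (2*exp(x)) - (1) = 2*exp(x) - 1 is ≥ 0 throughout, so the area is a single integral of |2*exp(x) - 1|.
∫[0,2] (2*exp(x) - 1) dx = -4 + 2*exp(2).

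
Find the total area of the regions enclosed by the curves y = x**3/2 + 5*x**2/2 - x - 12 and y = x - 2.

Set the curves equal: x**3/2 + 5*x**2/2 - x - 12 = x - 2, so x**3/2 + 5*x**2/2 - 2*x - 10 = 0, which factors as (x - 2)*(x + 2)*(x + 5)/2 = 0. The curves meet at x = -5, -2, 2.
On [-5, -2], y = x**3/2 + 5*x**2/2 - x - 12 is on top; that piece has area ∫[-5,-2] (x**3/2 + 5*x**2/2 - 2*x - 10) dx = 99/8.
On [-2, 2], y = x - 2 is on top; that piece has area ∫[-2,2] (-(x**3/2 + 5*x**2/2 - 2*x - 10)) dx = 80/3.
Total enclosed area = 99/8 + 80/3 = 937/24.

937/24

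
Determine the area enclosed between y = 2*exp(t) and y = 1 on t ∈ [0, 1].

-3 + 2*exp(1)

On [0, 1], (2*exp(t)) - (1) = 2*exp(t) - 1 is ≥ 0 throughout, so the area is a single integral of |2*exp(t) - 1|.
∫[0,1] (2*exp(t) - 1) dt = -3 + 2*exp(1).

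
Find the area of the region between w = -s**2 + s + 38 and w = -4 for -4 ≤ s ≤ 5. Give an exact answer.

On [-4, 5], (-s**2 + s + 38) - (-4) = -s**2 + s + 42 is ≥ 0 throughout, so the area is a single integral of |-s**2 + s + 42|.
∫[-4,5] (-s**2 + s + 42) ds = 639/2.

639/2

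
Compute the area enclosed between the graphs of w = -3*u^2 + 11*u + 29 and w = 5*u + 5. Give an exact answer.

Set the curves equal: -3*u^2 + 11*u + 29 = 5*u + 5, so -3*u^2 + 6*u + 24 = 0, which factors as -3*(u - 4)*(u + 2) = 0. The curves meet at u = -2, 4.
On [-2, 4], w = -3*u^2 + 11*u + 29 is on top; that piece has area ∫[-2,4] (-3*u^2 + 6*u + 24) du = 108.

108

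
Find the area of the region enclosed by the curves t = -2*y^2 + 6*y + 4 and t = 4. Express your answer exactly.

Both boundary curves give t as a function of y, so integrate with respect to y. Setting them equal: -2*y^2 + 6*y = 0, i.e. -2*y*(y - 3) = 0, so they meet at y = 0, 3.
For y in [0, 3], t = -2*y^2 + 6*y + 4 is on the right; area = ∫[0,3] (-2*y^2 + 6*y) dy = 9.

9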